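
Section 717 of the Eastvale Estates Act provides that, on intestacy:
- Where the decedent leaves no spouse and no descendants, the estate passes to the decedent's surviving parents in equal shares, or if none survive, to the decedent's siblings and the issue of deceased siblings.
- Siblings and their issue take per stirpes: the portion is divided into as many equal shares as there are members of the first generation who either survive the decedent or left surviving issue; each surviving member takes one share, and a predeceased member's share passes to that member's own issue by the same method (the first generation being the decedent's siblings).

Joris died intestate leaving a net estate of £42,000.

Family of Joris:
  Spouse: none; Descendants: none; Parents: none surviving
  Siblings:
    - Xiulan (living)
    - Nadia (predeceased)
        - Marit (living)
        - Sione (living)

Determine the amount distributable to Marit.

Marit receives £10,500.

The entire £42,000 passes to the siblings and their issue.
That amount (£42,000) is divided into 2 shares of £21,000: Xiulan takes £21,000; Nadia's £21,000 share passes to Nadia's issue.
Nadia's share (£21,000) is divided into 2 shares of £10,500: Marit and Sione each take £10,500.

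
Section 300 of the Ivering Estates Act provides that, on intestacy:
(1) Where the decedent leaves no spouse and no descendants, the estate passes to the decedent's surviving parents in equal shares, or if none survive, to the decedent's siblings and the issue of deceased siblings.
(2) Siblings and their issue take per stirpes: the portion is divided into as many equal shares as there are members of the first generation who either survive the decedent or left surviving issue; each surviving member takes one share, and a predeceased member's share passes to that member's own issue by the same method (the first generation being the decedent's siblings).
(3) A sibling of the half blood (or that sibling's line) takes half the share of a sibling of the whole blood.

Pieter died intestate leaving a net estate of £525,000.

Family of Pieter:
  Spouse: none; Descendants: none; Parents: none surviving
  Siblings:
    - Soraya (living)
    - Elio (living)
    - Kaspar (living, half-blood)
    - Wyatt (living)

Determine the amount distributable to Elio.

Elio receives £150,000.

The entire £525,000 passes to the siblings and their issue.
Counting each half-blood sibling's line as half a unit, there are 7/2 units in £525,000, so one unit is £150,000. Whole-blood lines (Soraya, Elio, and Wyatt) take £150,000 each; half-blood lines (Kaspar) take £75,000 each.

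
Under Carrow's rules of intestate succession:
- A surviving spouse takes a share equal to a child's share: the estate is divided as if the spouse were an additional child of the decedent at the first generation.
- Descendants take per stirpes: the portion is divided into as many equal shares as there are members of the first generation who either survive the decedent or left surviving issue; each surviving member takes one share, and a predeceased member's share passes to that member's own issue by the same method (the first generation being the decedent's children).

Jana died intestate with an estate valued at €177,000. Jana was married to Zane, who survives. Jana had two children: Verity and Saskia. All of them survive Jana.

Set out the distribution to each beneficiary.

The spouse counts as an additional share at the children's level, so there are 3 primary shares of €59,000. Zane takes one such share (€59,000).
The children's combined portion (€118,000) is divided into 2 shares of €59,000: Verity and Saskia each take €59,000.

Zane: €59,000; Verity: €59,000; Saskia: €59,000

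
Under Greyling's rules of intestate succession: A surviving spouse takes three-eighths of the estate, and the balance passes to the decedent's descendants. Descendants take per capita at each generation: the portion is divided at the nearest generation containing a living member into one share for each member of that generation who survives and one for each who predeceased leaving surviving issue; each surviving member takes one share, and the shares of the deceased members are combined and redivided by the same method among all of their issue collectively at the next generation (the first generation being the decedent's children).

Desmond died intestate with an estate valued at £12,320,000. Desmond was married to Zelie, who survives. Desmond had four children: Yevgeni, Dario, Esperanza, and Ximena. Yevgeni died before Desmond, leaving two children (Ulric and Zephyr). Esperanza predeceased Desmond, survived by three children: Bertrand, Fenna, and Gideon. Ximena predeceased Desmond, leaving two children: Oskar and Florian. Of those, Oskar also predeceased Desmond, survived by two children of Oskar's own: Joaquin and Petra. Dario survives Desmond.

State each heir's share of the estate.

Zelie: £4,620,000; Ulric: £825,000; Zephyr: £825,000; Dario: £1,925,000; Bertrand: £825,000; Fenna: £825,000; Gideon: £825,000; Joaquin: £412,500; Petra: £412,500; Florian: £825,000

Zelie takes three-eighths of £12,320,000 = £4,620,000. The remaining £7,700,000 passes to the descendants.
The descendants' portion (£7,700,000) is divided at the children's generation into 4 shares of £1,925,000. Dario takes £1,925,000. The 3 shares of the deceased (Yevgeni, Esperanza, and Ximena) are combined into a pool of £5,775,000.
That pool (£5,775,000) is divided at the grandchildren's generation into 7 shares of £825,000. Ulric, Zephyr, Bertrand, Fenna, Gideon, and Florian each take £825,000. The remaining share for the deceased Oskar (£825,000) is carried to the next generation.
That pool (£825,000) is divided at the great-grandchildren's generation equally among Joaquin and Petra: £412,500 each.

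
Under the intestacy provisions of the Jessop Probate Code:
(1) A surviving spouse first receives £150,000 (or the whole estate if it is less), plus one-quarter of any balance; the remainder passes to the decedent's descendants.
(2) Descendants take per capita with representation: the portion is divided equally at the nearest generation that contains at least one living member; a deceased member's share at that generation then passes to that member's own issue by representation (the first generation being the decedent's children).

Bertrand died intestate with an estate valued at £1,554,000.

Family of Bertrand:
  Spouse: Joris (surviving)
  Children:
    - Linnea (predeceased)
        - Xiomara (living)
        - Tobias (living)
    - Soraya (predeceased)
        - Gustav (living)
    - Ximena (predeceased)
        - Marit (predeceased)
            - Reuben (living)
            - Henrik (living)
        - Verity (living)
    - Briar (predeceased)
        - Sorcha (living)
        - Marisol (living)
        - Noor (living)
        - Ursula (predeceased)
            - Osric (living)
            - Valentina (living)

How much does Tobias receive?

Tobias receives £117,000.

Joris first takes £150,000, leaving a balance of £1,404,000. Joris then takes one-quarter of the balance (£351,000), for a total of £501,000. The remaining £1,053,000 passes to the descendants.
No child survives, so the initial division is made at the grandchildren's generation.
The descendants' portion (£1,053,000) is divided into 9 shares of £117,000: Xiomara, Tobias, Gustav, Verity, Sorcha, Marisol, and Noor each take £117,000; Marit's £117,000 share passes to Marit's issue; Ursula's £117,000 share passes to Ursula's issue.
Marit's share (£117,000) is divided into 2 shares of £58,500: Reuben and Henrik each take £58,500.
Ursula's share (£117,000) is divided into 2 shares of £58,500: Osric and Valentina each take £58,500.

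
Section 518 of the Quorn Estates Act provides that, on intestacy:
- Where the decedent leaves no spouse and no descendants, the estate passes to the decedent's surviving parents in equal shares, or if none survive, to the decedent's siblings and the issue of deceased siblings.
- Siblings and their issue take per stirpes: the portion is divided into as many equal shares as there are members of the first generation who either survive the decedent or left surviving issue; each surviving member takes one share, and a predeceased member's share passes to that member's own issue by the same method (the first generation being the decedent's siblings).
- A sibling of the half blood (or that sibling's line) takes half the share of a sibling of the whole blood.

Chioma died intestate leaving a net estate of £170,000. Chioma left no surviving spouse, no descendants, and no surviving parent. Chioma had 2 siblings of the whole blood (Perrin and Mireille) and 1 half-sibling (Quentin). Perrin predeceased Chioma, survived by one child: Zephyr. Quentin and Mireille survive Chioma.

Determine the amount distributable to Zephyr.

Zephyr receives £68,000.

The entire £170,000 passes to the siblings and their issue.
Counting each half-blood sibling's line as half a unit, there are 5/2 units in £170,000, so one unit is £68,000. Whole-blood lines (Perrin and Mireille) take £68,000 each; half-blood lines (Quentin) take £34,000 each.
Perrin's share (£68,000) passes entirely to Zephyr.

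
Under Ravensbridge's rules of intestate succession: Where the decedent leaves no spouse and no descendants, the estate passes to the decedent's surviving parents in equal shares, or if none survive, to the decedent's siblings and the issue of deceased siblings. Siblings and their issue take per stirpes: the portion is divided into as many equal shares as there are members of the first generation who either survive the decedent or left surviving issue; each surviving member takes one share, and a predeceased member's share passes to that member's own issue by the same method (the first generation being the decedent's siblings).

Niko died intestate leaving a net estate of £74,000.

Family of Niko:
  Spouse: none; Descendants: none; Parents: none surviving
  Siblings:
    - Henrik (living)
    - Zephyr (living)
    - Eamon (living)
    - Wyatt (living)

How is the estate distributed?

Henrik: £18,500; Zephyr: £18,500; Eamon: £18,500; Wyatt: £18,500

The entire £74,000 passes to the siblings and their issue.
That amount (£74,000) is divided into 4 shares of £18,500: Henrik, Zephyr, Eamon, and Wyatt each take £18,500.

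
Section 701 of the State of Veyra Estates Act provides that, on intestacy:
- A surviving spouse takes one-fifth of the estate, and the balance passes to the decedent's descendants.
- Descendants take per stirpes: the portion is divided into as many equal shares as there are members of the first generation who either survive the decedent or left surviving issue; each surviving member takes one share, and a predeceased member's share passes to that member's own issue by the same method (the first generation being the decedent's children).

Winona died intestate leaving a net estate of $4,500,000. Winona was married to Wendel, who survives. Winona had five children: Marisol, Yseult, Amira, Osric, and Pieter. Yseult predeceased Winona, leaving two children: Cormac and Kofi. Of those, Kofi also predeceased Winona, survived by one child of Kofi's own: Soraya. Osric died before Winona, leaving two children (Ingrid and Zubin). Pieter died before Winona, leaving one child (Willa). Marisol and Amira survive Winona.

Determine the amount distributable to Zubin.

Zubin receives $360,000.

Wendel takes one-fifth of $4,500,000 = $900,000. The remaining $3,600,000 passes to the descendants.
The descendants' portion ($3,600,000) is divided into 5 shares of $720,000: Marisol and Amira each take $720,000; Yseult's $720,000 share passes to Yseult's issue; Osric's $720,000 share passes to Osric's issue; Pieter's $720,000 share passes to Pieter's issue.
Yseult's share ($720,000) is divided into 2 shares of $360,000: Cormac takes $360,000; Kofi's $360,000 share passes to Kofi's issue.
Kofi's share ($360,000) passes entirely to Soraya.
Osric's share ($720,000) is divided into 2 shares of $360,000: Ingrid and Zubin each take $360,000.
Pieter's share ($720,000) passes entirely to Willa.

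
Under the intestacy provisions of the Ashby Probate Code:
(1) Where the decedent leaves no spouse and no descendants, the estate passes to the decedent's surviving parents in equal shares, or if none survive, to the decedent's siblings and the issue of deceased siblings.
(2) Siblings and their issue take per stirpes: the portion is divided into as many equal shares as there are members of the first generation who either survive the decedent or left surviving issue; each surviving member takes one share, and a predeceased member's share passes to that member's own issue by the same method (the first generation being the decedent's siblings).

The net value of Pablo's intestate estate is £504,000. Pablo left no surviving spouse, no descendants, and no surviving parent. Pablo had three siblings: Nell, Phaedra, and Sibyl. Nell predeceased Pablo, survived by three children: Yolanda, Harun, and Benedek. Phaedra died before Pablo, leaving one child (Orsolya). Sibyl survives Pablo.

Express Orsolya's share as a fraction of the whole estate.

The entire £504,000 passes to the siblings and their issue.
That amount (£504,000) is divided into 3 shares of £168,000: Sibyl takes £168,000; Nell's £168,000 share passes to Nell's issue; Phaedra's £168,000 share passes to Phaedra's issue.
Nell's share (£168,000) is divided into 3 shares of £56,000: Yolanda, Harun, and Benedek each take £56,000.
Phaedra's share (£168,000) passes entirely to Orsolya.

Orsolya receives 1/3 of the estate.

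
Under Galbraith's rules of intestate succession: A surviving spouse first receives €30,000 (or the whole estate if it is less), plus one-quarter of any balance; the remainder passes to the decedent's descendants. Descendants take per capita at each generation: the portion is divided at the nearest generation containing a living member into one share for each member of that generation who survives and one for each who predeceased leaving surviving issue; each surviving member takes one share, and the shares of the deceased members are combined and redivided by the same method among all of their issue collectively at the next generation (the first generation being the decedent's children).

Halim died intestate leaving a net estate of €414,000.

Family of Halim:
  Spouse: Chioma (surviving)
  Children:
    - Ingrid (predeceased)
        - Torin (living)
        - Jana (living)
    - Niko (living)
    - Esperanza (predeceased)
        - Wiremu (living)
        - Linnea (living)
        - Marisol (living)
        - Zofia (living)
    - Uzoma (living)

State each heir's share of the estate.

Chioma: €126,000; Torin: €24,000; Jana: €24,000; Niko: €72,000; Wiremu: €24,000; Linnea: €24,000; Marisol: €24,000; Zofia: €24,000; Uzoma: €72,000

Chioma first takes €30,000, leaving a balance of €384,000. Chioma then takes one-quarter of the balance (€96,000), for a total of €126,000. The remaining €288,000 passes to the descendants.
The descendants' portion (€288,000) is divided at the children's generation into 4 shares of €72,000. Niko and Uzoma each take €72,000. The 2 shares of the deceased (Ingrid and Esperanza) are combined into a pool of €144,000.
That pool (€144,000) is divided at the grandchildren's generation equally among Torin, Jana, Wiremu, Linnea, Marisol, and Zofia: €24,000 each.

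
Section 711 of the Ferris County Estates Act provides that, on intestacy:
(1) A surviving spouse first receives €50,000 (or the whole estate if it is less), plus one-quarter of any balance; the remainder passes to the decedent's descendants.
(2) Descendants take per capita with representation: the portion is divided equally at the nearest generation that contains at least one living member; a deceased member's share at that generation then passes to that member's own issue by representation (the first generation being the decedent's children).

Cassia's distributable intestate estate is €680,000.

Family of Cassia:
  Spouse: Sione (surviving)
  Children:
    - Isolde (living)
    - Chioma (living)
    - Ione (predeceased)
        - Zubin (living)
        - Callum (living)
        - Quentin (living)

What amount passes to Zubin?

Zubin receives €52,500.

Sione first takes €50,000, leaving a balance of €630,000. Sione then takes one-quarter of the balance (€157,500), for a total of €207,500. The remaining €472,500 passes to the descendants.
The descendants' portion (€472,500) is divided into 3 shares of €157,500: Isolde and Chioma each take €157,500; Ione's €157,500 share passes to Ione's issue.
Ione's share (€157,500) is divided into 3 shares of €52,500: Zubin, Callum, and Quentin each take €52,500.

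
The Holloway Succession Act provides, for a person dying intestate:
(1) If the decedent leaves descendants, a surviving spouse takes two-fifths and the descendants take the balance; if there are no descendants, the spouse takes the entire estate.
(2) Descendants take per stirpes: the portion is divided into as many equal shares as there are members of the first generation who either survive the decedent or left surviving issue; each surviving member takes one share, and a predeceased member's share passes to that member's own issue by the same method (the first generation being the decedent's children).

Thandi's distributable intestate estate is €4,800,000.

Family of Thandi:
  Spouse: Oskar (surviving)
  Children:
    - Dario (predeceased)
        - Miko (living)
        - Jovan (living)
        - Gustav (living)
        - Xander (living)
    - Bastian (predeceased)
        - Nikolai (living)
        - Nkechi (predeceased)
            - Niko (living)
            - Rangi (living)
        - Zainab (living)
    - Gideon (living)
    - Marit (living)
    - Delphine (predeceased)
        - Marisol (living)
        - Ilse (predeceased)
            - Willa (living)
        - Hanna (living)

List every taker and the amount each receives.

Oskar: €1,920,000; Miko: €144,000; Jovan: €144,000; Gustav: €144,000; Xander: €144,000; Nikolai: €192,000; Niko: €96,000; Rangi: €96,000; Zainab: €192,000; Gideon: €576,000; Marit: €576,000; Marisol: €192,000; Willa: €192,000; Hanna: €192,000

Oskar takes two-fifths of €4,800,000 = €1,920,000. The remaining €2,880,000 passes to the descendants.
The descendants' portion (€2,880,000) is divided into 5 shares of €576,000: Gideon and Marit each take €576,000; Dario's €576,000 share passes to Dario's issue; Bastian's €576,000 share passes to Bastian's issue; Delphine's €576,000 share passes to Delphine's issue.
Dario's share (€576,000) is divided into 4 shares of €144,000: Miko, Jovan, Gustav, and Xander each take €144,000.
Bastian's share (€576,000) is divided into 3 shares of €192,000: Nikolai and Zainab each take €192,000; Nkechi's €192,000 share passes to Nkechi's issue.
Nkechi's share (€192,000) is divided into 2 shares of €96,000: Niko and Rangi each take €96,000.
Delphine's share (€576,000) is divided into 3 shares of €192,000: Marisol and Hanna each take €192,000; Ilse's €192,000 share passes to Ilse's issue.
Ilse's share (€192,000) passes entirely to Willa.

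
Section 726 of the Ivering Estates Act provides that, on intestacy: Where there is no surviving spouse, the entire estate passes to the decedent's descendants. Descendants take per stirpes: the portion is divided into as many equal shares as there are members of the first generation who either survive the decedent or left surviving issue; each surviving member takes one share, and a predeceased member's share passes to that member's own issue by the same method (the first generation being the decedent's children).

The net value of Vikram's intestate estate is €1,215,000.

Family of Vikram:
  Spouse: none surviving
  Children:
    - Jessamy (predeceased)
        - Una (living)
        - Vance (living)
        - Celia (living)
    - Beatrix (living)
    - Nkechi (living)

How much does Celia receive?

Celia receives €135,000.

The entire €1,215,000 passes to the descendants.
That amount (€1,215,000) is divided into 3 shares of €405,000: Beatrix and Nkechi each take €405,000; Jessamy's €405,000 share passes to Jessamy's issue.
Jessamy's share (€405,000) is divided into 3 shares of €135,000: Una, Vance, and Celia each take €135,000.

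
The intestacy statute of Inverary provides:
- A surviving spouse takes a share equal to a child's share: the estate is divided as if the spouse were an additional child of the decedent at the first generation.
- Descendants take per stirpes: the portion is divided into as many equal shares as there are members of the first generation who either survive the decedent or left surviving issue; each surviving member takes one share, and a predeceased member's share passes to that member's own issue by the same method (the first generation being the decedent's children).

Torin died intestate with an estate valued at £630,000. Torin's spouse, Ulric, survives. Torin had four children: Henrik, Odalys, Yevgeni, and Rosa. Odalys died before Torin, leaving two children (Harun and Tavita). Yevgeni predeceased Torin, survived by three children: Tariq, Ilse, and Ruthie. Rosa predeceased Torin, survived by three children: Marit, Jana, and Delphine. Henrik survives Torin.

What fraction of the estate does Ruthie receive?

Ruthie receives 1/15 of the estate.

The spouse counts as an additional share at the children's level, so there are 5 primary shares of £126,000. Ulric takes one such share (£126,000).
The children's combined portion (£504,000) is divided into 4 shares of £126,000: Henrik takes £126,000; Odalys's £126,000 share passes to Odalys's issue; Yevgeni's £126,000 share passes to Yevgeni's issue; Rosa's £126,000 share passes to Rosa's issue.
Odalys's share (£126,000) is divided into 2 shares of £63,000: Harun and Tavita each take £63,000.
Yevgeni's share (£126,000) is divided into 3 shares of £42,000: Tariq, Ilse, and Ruthie each take £42,000.
Rosa's share (£126,000) is divided into 3 shares of £42,000: Marit, Jana, and Delphine each take £42,000.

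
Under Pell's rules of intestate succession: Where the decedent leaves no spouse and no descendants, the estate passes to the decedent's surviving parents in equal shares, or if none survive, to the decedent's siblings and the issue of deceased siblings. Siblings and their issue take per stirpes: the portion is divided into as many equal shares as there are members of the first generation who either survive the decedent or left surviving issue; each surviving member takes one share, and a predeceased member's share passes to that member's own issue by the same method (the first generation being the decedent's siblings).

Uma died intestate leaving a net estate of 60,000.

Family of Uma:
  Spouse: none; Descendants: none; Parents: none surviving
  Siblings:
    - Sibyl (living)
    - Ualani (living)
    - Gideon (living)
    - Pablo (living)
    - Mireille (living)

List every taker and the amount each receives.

The entire 60,000 passes to the siblings and their issue.
That amount (60,000) is divided into 5 shares of 12,000: Sibyl, Ualani, Gideon, Pablo, and Mireille each take 12,000.

Sibyl: 12,000; Ualani: 12,000; Gideon: 12,000; Pablo: 12,000; Mireille: 12,000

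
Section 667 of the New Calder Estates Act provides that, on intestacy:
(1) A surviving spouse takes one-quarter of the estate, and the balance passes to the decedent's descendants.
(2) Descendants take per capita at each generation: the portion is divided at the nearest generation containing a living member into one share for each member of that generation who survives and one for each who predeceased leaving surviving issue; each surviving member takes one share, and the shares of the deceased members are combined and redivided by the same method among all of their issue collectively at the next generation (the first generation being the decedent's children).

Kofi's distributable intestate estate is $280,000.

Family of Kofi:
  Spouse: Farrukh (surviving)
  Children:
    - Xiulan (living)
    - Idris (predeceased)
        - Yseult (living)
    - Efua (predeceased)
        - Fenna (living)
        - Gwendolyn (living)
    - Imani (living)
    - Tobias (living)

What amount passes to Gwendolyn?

Gwendolyn receives $28,000.

Farrukh takes one-quarter of $280,000 = $70,000. The remaining $210,000 passes to the descendants.
The descendants' portion ($210,000) is divided at the children's generation into 5 shares of $42,000. Xiulan, Imani, and Tobias each take $42,000. The 2 shares of the deceased (Idris and Efua) are combined into a pool of $84,000.
That pool ($84,000) is divided at the grandchildren's generation equally among Yseult, Fenna, and Gwendolyn: $28,000 each.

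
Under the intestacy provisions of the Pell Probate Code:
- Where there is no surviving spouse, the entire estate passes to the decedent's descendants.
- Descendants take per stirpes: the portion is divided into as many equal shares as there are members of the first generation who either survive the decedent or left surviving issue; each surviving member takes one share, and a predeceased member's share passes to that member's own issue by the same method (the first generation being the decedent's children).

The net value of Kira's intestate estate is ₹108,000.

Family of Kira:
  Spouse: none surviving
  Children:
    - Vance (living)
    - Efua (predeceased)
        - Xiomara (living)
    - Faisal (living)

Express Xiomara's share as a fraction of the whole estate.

The entire ₹108,000 passes to the descendants.
That amount (₹108,000) is divided into 3 shares of ₹36,000: Vance and Faisal each take ₹36,000; Efua's ₹36,000 share passes to Efua's issue.
Efua's share (₹36,000) passes entirely to Xiomara.

Xiomara receives 1/3 of the estate.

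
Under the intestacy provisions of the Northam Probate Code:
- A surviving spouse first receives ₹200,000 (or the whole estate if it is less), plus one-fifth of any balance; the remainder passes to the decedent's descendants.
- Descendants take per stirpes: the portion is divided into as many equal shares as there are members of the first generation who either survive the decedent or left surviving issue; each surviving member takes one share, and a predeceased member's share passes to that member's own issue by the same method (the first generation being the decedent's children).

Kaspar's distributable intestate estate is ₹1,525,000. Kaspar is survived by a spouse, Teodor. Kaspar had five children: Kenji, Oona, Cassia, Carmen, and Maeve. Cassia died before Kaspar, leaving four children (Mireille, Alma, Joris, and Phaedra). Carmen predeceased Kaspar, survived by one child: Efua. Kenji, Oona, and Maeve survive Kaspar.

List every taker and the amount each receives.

Teodor first takes ₹200,000, leaving a balance of ₹1,325,000. Teodor then takes one-fifth of the balance (₹265,000), for a total of ₹465,000. The remaining ₹1,060,000 passes to the descendants.
The descendants' portion (₹1,060,000) is divided into 5 shares of ₹212,000: Kenji, Oona, and Maeve each take ₹212,000; Cassia's ₹212,000 share passes to Cassia's issue; Carmen's ₹212,000 share passes to Carmen's issue.
Cassia's share (₹212,000) is divided into 4 shares of ₹53,000: Mireille, Alma, Joris, and Phaedra each take ₹53,000.
Carmen's share (₹212,000) passes entirely to Efua.

Teodor: ₹465,000; Kenji: ₹212,000; Oona: ₹212,000; Mireille: ₹53,000; Alma: ₹53,000; Joris: ₹53,000; Phaedra: ₹53,000; Efua: ₹212,000; Maeve: ₹212,000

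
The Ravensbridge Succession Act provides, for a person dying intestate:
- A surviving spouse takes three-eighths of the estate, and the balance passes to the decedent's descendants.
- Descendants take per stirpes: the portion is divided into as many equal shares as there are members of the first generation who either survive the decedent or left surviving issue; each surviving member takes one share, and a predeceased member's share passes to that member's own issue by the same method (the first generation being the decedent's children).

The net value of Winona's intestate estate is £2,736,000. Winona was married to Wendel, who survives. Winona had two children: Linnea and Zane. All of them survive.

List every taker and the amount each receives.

Wendel: £1,026,000; Linnea: £855,000; Zane: £855,000

Wendel takes three-eighths of £2,736,000 = £1,026,000. The remaining £1,710,000 passes to the descendants.
The descendants' portion (£1,710,000) is divided into 2 shares of £855,000: Linnea and Zane each take £855,000.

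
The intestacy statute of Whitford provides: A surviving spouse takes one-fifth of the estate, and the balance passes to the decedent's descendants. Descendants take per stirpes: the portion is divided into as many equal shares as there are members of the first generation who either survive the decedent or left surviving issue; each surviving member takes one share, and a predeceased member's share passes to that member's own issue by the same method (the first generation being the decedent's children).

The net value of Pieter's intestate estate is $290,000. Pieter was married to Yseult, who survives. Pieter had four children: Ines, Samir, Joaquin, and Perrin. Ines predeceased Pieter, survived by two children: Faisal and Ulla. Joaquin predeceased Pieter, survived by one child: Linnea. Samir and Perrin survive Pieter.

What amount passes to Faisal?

Yseult takes one-fifth of $290,000 = $58,000. The remaining $232,000 passes to the descendants.
The descendants' portion ($232,000) is divided into 4 shares of $58,000: Samir and Perrin each take $58,000; Ines's $58,000 share passes to Ines's issue; Joaquin's $58,000 share passes to Joaquin's issue.
Ines's share ($58,000) is divided into 2 shares of $29,000: Faisal and Ulla each take $29,000.
Joaquin's share ($58,000) passes entirely to Linnea.

Faisal receives $29,000.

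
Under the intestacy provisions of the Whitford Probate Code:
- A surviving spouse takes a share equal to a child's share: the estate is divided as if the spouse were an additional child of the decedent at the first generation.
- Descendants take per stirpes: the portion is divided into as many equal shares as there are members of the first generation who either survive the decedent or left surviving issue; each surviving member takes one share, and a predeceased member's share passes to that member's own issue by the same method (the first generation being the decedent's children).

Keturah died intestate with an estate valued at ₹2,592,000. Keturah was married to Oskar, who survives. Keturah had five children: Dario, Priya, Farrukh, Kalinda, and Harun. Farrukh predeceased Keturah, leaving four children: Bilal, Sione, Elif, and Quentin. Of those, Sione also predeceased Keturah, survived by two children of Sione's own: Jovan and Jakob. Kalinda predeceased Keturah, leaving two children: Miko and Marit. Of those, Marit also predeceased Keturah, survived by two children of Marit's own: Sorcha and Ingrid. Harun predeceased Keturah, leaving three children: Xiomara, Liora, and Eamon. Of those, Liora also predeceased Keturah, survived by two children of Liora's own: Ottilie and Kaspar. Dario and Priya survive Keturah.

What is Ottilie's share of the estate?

Ottilie receives ₹72,000.

The spouse counts as an additional share at the children's level, so there are 6 primary shares of ₹432,000. Oskar takes one such share (₹432,000).
The children's combined portion (₹2,160,000) is divided into 5 shares of ₹432,000: Dario and Priya each take ₹432,000; Farrukh's ₹432,000 share passes to Farrukh's issue; Kalinda's ₹432,000 share passes to Kalinda's issue; Harun's ₹432,000 share passes to Harun's issue.
Farrukh's share (₹432,000) is divided into 4 shares of ₹108,000: Bilal, Elif, and Quentin each take ₹108,000; Sione's ₹108,000 share passes to Sione's issue.
Sione's share (₹108,000) is divided into 2 shares of ₹54,000: Jovan and Jakob each take ₹54,000.
Kalinda's share (₹432,000) is divided into 2 shares of ₹216,000: Miko takes ₹216,000; Marit's ₹216,000 share passes to Marit's issue.
Marit's share (₹216,000) is divided into 2 shares of ₹108,000: Sorcha and Ingrid each take ₹108,000.
Harun's share (₹432,000) is divided into 3 shares of ₹144,000: Xiomara and Eamon each take ₹144,000; Liora's ₹144,000 share passes to Liora's issue.
Liora's share (₹144,000) is divided into 2 shares of ₹72,000: Ottilie and Kaspar each take ₹72,000.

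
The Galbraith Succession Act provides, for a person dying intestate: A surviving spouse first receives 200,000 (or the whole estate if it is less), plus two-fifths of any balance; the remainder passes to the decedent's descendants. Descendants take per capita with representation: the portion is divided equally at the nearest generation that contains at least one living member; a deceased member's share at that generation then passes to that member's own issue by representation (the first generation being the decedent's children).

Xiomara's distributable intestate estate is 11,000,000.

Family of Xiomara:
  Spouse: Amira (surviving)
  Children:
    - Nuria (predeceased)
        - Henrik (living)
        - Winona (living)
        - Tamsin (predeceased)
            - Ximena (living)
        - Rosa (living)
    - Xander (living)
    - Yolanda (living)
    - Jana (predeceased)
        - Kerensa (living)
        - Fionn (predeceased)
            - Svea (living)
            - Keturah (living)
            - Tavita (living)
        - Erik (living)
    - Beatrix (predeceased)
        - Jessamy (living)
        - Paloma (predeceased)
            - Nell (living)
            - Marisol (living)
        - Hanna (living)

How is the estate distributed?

Amira: 4,520,000; Henrik: 324,000; Winona: 324,000; Ximena: 324,000; Rosa: 324,000; Xander: 1,296,000; Yolanda: 1,296,000; Kerensa: 432,000; Svea: 144,000; Keturah: 144,000; Tavita: 144,000; Erik: 432,000; Jessamy: 432,000; Nell: 216,000; Marisol: 216,000; Hanna: 432,000

Amira first takes 200,000, leaving a balance of 10,800,000. Amira then takes two-fifths of the balance (4,320,000), for a total of 4,520,000. The remaining 6,480,000 passes to the descendants.
The descendants' portion (6,480,000) is divided into 5 shares of 1,296,000: Xander and Yolanda each take 1,296,000; Nuria's 1,296,000 share passes to Nuria's issue; Jana's 1,296,000 share passes to Jana's issue; Beatrix's 1,296,000 share passes to Beatrix's issue.
Nuria's share (1,296,000) is divided into 4 shares of 324,000: Henrik, Winona, and Rosa each take 324,000; Tamsin's 324,000 share passes to Tamsin's issue.
Tamsin's share (324,000) passes entirely to Ximena.
Jana's share (1,296,000) is divided into 3 shares of 432,000: Kerensa and Erik each take 432,000; Fionn's 432,000 share passes to Fionn's issue.
Fionn's share (432,000) is divided into 3 shares of 144,000: Svea, Keturah, and Tavita each take 144,000.
Beatrix's share (1,296,000) is divided into 3 shares of 432,000: Jessamy and Hanna each take 432,000; Paloma's 432,000 share passes to Paloma's issue.
Paloma's share (432,000) is divided into 2 shares of 216,000: Nell and Marisol each take 216,000.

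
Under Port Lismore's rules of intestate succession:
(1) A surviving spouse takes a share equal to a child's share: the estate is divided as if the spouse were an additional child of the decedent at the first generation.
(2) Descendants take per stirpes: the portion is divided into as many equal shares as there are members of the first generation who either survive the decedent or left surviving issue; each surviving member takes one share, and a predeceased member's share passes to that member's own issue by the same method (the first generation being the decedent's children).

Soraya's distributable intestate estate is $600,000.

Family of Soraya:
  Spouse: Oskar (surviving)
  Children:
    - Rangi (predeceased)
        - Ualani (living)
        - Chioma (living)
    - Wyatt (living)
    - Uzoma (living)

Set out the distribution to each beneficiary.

Oskar: $150,000; Ualani: $75,000; Chioma: $75,000; Wyatt: $150,000; Uzoma: $150,000

The spouse counts as an additional share at the children's level, so there are 4 primary shares of $150,000. Oskar takes one such share ($150,000).
The children's combined portion ($450,000) is divided into 3 shares of $150,000: Wyatt and Uzoma each take $150,000; Rangi's $150,000 share passes to Rangi's issue.
Rangi's share ($150,000) is divided into 2 shares of $75,000: Ualani and Chioma each take $75,000.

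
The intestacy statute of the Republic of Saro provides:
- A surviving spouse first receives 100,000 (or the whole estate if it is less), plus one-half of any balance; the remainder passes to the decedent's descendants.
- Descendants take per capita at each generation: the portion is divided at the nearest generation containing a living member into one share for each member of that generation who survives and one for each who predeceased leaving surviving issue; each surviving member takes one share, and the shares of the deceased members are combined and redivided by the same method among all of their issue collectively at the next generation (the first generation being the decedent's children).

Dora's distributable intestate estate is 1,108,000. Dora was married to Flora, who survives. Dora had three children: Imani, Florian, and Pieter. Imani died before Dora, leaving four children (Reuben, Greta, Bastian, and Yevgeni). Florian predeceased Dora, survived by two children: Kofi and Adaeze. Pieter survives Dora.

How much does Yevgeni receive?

Flora first takes 100,000, leaving a balance of 1,008,000. Flora then takes one-half of the balance (504,000), for a total of 604,000. The remaining 504,000 passes to the descendants.
The descendants' portion (504,000) is divided at the children's generation into 3 shares of 168,000. Pieter takes 168,000. The 2 shares of the deceased (Imani and Florian) are combined into a pool of 336,000.
That pool (336,000) is divided at the grandchildren's generation equally among Reuben, Greta, Bastian, Yevgeni, Kofi, and Adaeze: 56,000 each.

Yevgeni receives 56,000.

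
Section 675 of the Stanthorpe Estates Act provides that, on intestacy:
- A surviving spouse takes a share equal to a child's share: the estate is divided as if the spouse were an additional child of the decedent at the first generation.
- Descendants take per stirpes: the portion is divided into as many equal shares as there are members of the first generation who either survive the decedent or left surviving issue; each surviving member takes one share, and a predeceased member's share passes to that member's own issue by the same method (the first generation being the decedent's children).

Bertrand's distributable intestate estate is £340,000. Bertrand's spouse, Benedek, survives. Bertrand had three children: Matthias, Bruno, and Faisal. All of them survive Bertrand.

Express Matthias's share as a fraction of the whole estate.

Matthias receives 1/4 of the estate.

The spouse counts as an additional share at the children's level, so there are 4 primary shares of £85,000. Benedek takes one such share (£85,000).
The children's combined portion (£255,000) is divided into 3 shares of £85,000: Matthias, Bruno, and Faisal each take £85,000.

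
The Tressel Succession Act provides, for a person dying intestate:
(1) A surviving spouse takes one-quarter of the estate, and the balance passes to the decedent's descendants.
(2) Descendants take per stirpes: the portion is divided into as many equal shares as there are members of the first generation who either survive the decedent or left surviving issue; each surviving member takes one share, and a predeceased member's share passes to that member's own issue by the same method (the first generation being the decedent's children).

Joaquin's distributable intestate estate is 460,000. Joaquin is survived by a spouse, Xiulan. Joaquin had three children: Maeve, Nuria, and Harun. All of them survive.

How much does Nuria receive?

Nuria receives 115,000.

Xiulan takes one-quarter of 460,000 = 115,000. The remaining 345,000 passes to the descendants.
The descendants' portion (345,000) is divided into 3 shares of 115,000: Maeve, Nuria, and Harun each take 115,000.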